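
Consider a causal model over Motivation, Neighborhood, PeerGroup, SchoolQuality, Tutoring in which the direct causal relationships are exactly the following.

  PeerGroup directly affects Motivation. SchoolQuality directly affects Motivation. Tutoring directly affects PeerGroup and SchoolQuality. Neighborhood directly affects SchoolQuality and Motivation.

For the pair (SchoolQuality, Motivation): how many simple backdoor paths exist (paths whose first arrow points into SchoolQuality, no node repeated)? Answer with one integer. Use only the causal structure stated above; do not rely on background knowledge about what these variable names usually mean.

2

A backdoor path from SchoolQuality to Motivation is any simple undirected path whose first edge points into SchoolQuality (i.e. leaves SchoolQuality via a parent).
Parents of SchoolQuality: {Neighborhood, Tutoring}.
Enumerating:
  P1: SchoolQuality <- Tutoring -> PeerGroup -> Motivation
  P2: SchoolQuality <- Neighborhood -> Motivation
That exhausts the simple backdoor paths. Count: 2.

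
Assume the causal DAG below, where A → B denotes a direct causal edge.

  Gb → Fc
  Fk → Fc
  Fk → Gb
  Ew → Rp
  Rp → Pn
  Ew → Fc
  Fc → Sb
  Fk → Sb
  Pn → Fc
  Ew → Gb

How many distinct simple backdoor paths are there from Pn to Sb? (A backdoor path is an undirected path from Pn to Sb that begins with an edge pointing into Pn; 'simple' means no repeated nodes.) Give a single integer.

A backdoor path from Pn to Sb is any simple undirected path whose first edge points into Pn (i.e. leaves Pn via a parent).
Parents of Pn: {Rp}.
Enumerating:
  P1: Pn <- Rp <- Ew -> Gb <- Fk -> Fc -> Sb
  P2: Pn <- Rp <- Ew -> Gb <- Fk -> Sb
  P3: Pn <- Rp <- Ew -> Gb -> Fc <- Fk -> Sb
  P4: Pn <- Rp <- Ew -> Gb -> Fc -> Sb
  P5: Pn <- Rp <- Ew -> Fc <- Fk -> Sb
  P6: Pn <- Rp <- Ew -> Fc <- Gb <- Fk -> Sb
  P7: Pn <- Rp <- Ew -> Fc -> Sb
That exhausts the simple backdoor paths. Count: 7.

7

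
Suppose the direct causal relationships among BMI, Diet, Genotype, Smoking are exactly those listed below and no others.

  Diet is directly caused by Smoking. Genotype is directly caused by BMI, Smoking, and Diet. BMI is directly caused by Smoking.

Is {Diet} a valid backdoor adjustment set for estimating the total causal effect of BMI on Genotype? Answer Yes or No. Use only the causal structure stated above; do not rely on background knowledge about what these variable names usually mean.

Backdoor paths from BMI to Genotype (paths whose first edge points into BMI):
  P1: BMI <- Smoking -> Diet -> Genotype
  P2: BMI <- Smoking -> Genotype
Condition 1 (no descendant of BMI in the set): holds — descendants of BMI are {Genotype}; none are in {Diet}.
Condition 2 (every backdoor path blocked by {Diet}):
  P1: blocked at chain node Diet ∈ conditioning set.
  P2: open — no interior node is in the conditioning set.
{Diet} does not satisfy the backdoor criterion.

No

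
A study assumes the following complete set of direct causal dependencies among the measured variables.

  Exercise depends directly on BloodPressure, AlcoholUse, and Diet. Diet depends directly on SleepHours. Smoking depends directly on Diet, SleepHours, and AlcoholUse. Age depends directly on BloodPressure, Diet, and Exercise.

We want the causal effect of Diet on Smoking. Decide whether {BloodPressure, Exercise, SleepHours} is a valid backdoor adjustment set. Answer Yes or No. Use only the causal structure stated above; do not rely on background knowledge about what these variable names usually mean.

No

Backdoor paths from Diet to Smoking (paths whose first edge points into Diet):
  P1: Diet <- SleepHours -> Smoking
Condition 1 (no descendant of Diet in the set): FAILS — Exercise is a descendant of Diet.
Condition 2 (every backdoor path blocked by {BloodPressure, Exercise, SleepHours}):
  P1: blocked at fork node SleepHours ∈ conditioning set.
{BloodPressure, Exercise, SleepHours} does not satisfy the backdoor criterion.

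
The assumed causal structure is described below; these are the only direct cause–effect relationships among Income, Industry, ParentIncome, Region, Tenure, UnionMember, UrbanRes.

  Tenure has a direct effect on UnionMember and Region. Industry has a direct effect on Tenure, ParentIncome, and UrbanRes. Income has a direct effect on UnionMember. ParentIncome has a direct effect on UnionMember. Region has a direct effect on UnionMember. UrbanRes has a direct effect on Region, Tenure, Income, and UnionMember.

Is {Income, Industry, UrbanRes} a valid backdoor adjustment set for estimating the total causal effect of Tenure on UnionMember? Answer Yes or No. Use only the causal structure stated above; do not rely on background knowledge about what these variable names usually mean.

Yes

Backdoor paths from Tenure to UnionMember (paths whose first edge points into Tenure):
  P1: Tenure <- Industry -> ParentIncome -> UnionMember
  P2: Tenure <- Industry -> UrbanRes -> Income -> UnionMember
  P3: Tenure <- Industry -> UrbanRes -> Region -> UnionMember
  P4: Tenure <- Industry -> UrbanRes -> UnionMember
  P5: Tenure <- UrbanRes <- Industry -> ParentIncome -> UnionMember
  P6: Tenure <- UrbanRes -> Income -> UnionMember
  P7: Tenure <- UrbanRes -> Region -> UnionMember
  P8: Tenure <- UrbanRes -> UnionMember
Condition 1 (no descendant of Tenure in the set): holds — descendants of Tenure are {Region, UnionMember}; none are in {Income, Industry, UrbanRes}.
Condition 2 (every backdoor path blocked by {Income, Industry, UrbanRes}):
  P1: blocked at fork node Industry ∈ conditioning set.
  P2: blocked at fork node Industry ∈ conditioning set.
  P3: blocked at fork node Industry ∈ conditioning set.
  P4: blocked at fork node Industry ∈ conditioning set.
  P5: blocked at chain node UrbanRes ∈ conditioning set.
  P6: blocked at fork node UrbanRes ∈ conditioning set.
  P7: blocked at fork node UrbanRes ∈ conditioning set.
  P8: blocked at fork node UrbanRes ∈ conditioning set.
{Income, Industry, UrbanRes} satisfies the backdoor criterion.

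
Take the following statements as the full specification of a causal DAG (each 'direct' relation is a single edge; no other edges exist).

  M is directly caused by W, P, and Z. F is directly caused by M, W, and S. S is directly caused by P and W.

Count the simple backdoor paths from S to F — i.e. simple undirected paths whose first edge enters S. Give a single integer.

4

A backdoor path from S to F is any simple undirected path whose first edge points into S (i.e. leaves S via a parent).
Parents of S: {P, W}.
Enumerating:
  P1: S <- W -> M -> F
  P2: S <- W -> F
  P3: S <- P -> M <- W -> F
  P4: S <- P -> M -> F
That exhausts the simple backdoor paths. Count: 4.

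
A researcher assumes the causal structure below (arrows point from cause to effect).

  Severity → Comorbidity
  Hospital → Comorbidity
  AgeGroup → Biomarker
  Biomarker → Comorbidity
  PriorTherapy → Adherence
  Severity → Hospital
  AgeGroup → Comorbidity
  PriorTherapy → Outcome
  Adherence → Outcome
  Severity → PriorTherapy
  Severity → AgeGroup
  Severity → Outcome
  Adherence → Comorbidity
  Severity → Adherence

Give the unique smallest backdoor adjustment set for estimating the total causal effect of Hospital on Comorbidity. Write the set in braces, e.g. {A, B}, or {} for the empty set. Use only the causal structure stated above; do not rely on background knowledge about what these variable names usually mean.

{Severity}

Variables eligible for adjustment (non-descendants of Hospital, excluding Hospital and Comorbidity): {Adherence, AgeGroup, Biomarker, Outcome, PriorTherapy, Severity}.
Backdoor paths from Hospital to Comorbidity:
  P1: Hospital <- Severity -> PriorTherapy -> Adherence -> Comorbidity
  P2: Hospital <- Severity -> PriorTherapy -> Outcome <- Adherence -> Comorbidity
  P3: Hospital <- Severity -> Adherence -> Comorbidity
  P4: Hospital <- Severity -> AgeGroup -> Biomarker -> Comorbidity
  P5: Hospital <- Severity -> AgeGroup -> Comorbidity
  P6: Hospital <- Severity -> Outcome <- PriorTherapy -> Adherence -> Comorbidity
  P7: Hospital <- Severity -> Outcome <- Adherence -> Comorbidity
  P8: Hospital <- Severity -> Comorbidity
The empty set is not sufficient: P1 (Hospital <- Severity -> PriorTherapy -> Adherence -> Comorbidity) has no collider blocking it and no conditioned non-collider, so it is open.
Try {Severity}:
  P1: blocked at fork node Severity ∈ conditioning set.
  P2: blocked at fork node Severity ∈ conditioning set.
  P3: blocked at fork node Severity ∈ conditioning set.
  P4: blocked at fork node Severity ∈ conditioning set.
  P5: blocked at fork node Severity ∈ conditioning set.
  P6: blocked at fork node Severity ∈ conditioning set.
  P7: blocked at fork node Severity ∈ conditioning set.
  P8: blocked at fork node Severity ∈ conditioning set.
{Severity} contains no descendant of Hospital and blocks every backdoor path.
No other singleton works — e.g. {PriorTherapy} leaves P3 open — so {Severity} is the unique smallest valid adjustment set.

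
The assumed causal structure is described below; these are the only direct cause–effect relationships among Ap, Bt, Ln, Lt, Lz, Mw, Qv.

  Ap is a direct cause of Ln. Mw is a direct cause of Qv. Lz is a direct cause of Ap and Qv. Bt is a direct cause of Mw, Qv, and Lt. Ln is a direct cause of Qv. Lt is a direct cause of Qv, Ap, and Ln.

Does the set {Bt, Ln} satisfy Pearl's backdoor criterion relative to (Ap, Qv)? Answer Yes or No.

Backdoor paths from Ap to Qv (paths whose first edge points into Ap):
  P1: Ap <- Lz -> Qv
  P2: Ap <- Lt <- Bt -> Mw -> Qv
  P3: Ap <- Lt <- Bt -> Qv
  P4: Ap <- Lt -> Ln -> Qv
  P5: Ap <- Lt -> Qv
Condition 1 (no descendant of Ap in the set): FAILS — Ln is a descendant of Ap.
Condition 2 (every backdoor path blocked by {Bt, Ln}):
  P1: open — no interior node is in the conditioning set.
  P2: blocked at fork node Bt ∈ conditioning set.
  P3: blocked at fork node Bt ∈ conditioning set.
  P4: blocked at chain node Ln ∈ conditioning set.
  P5: open — no interior node is in the conditioning set.
{Bt, Ln} does not satisfy the backdoor criterion.

No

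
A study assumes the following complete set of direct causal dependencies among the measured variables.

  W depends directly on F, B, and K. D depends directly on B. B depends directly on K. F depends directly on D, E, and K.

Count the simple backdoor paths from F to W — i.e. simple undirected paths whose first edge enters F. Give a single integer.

A backdoor path from F to W is any simple undirected path whose first edge points into F (i.e. leaves F via a parent).
Parents of F: {D, E, K}.
Enumerating:
  P1: F <- K -> B -> W
  P2: F <- K -> W
  P3: F <- D <- B <- K -> W
  P4: F <- D <- B -> W
That exhausts the simple backdoor paths. Count: 4.

4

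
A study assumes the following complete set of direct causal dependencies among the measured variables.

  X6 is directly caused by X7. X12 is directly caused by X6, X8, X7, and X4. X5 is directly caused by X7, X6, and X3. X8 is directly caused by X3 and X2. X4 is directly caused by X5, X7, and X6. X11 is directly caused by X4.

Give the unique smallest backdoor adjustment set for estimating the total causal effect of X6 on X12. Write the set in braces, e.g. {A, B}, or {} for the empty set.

{X7}

Variables eligible for adjustment (non-descendants of X6, excluding X6 and X12): {X2, X3, X7, X8}.
Backdoor paths from X6 to X12:
  P1: X6 <- X7 -> X5 <- X3 -> X8 -> X12
  P2: X6 <- X7 -> X5 -> X4 -> X12
  P3: X6 <- X7 -> X4 <- X5 <- X3 -> X8 -> X12
  P4: X6 <- X7 -> X4 -> X12
  P5: X6 <- X7 -> X12
The empty set is not sufficient: P2 (X6 <- X7 -> X5 -> X4 -> X12) has no collider blocking it and no conditioned non-collider, so it is open.
Try {X7}:
  P1: blocked at fork node X7 ∈ conditioning set.
  P2: blocked at fork node X7 ∈ conditioning set.
  P3: blocked at fork node X7 ∈ conditioning set.
  P4: blocked at fork node X7 ∈ conditioning set.
  P5: blocked at fork node X7 ∈ conditioning set.
{X7} contains no descendant of X6 and blocks every backdoor path.
No other singleton works — e.g. {X2} leaves P2 open — so {X7} is the unique smallest valid adjustment set.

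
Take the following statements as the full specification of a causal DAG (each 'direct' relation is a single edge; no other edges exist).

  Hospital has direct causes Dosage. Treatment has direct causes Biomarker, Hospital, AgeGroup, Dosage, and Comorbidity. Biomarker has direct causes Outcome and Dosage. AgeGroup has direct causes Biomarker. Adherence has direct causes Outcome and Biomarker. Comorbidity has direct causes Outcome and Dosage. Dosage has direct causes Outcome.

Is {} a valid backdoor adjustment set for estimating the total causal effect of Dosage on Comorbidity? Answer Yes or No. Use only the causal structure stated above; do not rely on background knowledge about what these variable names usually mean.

No

Backdoor paths from Dosage to Comorbidity (paths whose first edge points into Dosage):
  P1: Dosage <- Outcome -> Biomarker -> AgeGroup -> Treatment <- Comorbidity
  P2: Dosage <- Outcome -> Biomarker -> Treatment <- Comorbidity
  P3: Dosage <- Outcome -> Comorbidity
  P4: Dosage <- Outcome -> Adherence <- Biomarker -> AgeGroup -> Treatment <- Comorbidity
  P5: Dosage <- Outcome -> Adherence <- Biomarker -> Treatment <- Comorbidity
Condition 1 (no descendant of Dosage in the set): holds — descendants of Dosage are {Adherence, AgeGroup, Biomarker, Comorbidity, Hospital, Treatment}; none are in {}.
Condition 2 (every backdoor path blocked by {}):
  P1: blocked at collider Treatment (neither it nor any descendant is in the conditioning set).
  P2: blocked at collider Treatment (neither it nor any descendant is in the conditioning set).
  P3: open — no interior node is in the conditioning set.
  P4: blocked at collider Adherence (neither it nor any descendant is in the conditioning set).
  P5: blocked at collider Adherence (neither it nor any descendant is in the conditioning set).
{} does not satisfy the backdoor criterion.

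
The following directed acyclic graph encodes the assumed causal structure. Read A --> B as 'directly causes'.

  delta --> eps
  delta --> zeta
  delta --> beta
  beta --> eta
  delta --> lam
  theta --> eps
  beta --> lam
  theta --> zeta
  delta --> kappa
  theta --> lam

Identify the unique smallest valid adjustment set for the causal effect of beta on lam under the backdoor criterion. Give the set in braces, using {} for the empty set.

{delta}

Variables eligible for adjustment (non-descendants of beta, excluding beta and lam): {delta, eps, kappa, theta, zeta}.
Backdoor paths from beta to lam:
  P1: beta <- delta -> lam
  P2: beta <- delta -> zeta <- theta -> lam
  P3: beta <- delta -> eps <- theta -> lam
The empty set is not sufficient: P1 (beta <- delta -> lam) has no collider blocking it and no conditioned non-collider, so it is open.
Try {delta}:
  P1: blocked at fork node delta ∈ conditioning set.
  P2: blocked at fork node delta ∈ conditioning set.
  P3: blocked at fork node delta ∈ conditioning set.
{delta} contains no descendant of beta and blocks every backdoor path.
No other singleton works — e.g. {theta} leaves P1 open — so {delta} is the unique smallest valid adjustment set.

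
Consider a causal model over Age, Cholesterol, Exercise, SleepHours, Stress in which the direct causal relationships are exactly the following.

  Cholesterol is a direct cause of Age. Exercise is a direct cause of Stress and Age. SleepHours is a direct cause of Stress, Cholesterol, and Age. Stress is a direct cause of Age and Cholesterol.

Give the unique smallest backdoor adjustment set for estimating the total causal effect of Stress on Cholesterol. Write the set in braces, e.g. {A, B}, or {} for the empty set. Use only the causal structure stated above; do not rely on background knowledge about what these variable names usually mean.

{SleepHours}

Variables eligible for adjustment (non-descendants of Stress, excluding Stress and Cholesterol): {Exercise, SleepHours}.
Backdoor paths from Stress to Cholesterol:
  P1: Stress <- Exercise -> Age <- SleepHours -> Cholesterol
  P2: Stress <- Exercise -> Age <- Cholesterol
  P3: Stress <- SleepHours -> Cholesterol
  P4: Stress <- SleepHours -> Age <- Cholesterol
The empty set is not sufficient: P3 (Stress <- SleepHours -> Cholesterol) has no collider blocking it and no conditioned non-collider, so it is open.
Try {SleepHours}:
  P1: blocked at collider Age (neither it nor any descendant is in the conditioning set).
  P2: blocked at collider Age (neither it nor any descendant is in the conditioning set).
  P3: blocked at fork node SleepHours ∈ conditioning set.
  P4: blocked at fork node SleepHours ∈ conditioning set.
{SleepHours} contains no descendant of Stress and blocks every backdoor path.
No other singleton works — e.g. {Exercise} leaves P3 open — so {SleepHours} is the unique smallest valid adjustment set.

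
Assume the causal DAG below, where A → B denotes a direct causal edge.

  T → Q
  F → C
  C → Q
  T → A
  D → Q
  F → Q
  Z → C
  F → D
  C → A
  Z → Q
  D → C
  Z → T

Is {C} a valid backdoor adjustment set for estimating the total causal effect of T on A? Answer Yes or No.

Yes

Backdoor paths from T to A (paths whose first edge points into T):
  P1: T <- Z -> C -> A
  P2: T <- Z -> Q <- F -> D -> C -> A
  P3: T <- Z -> Q <- F -> C -> A
  P4: T <- Z -> Q <- D <- F -> C -> A
  P5: T <- Z -> Q <- D -> C -> A
  P6: T <- Z -> Q <- C -> A
Condition 1 (no descendant of T in the set): holds — descendants of T are {A, Q}; none are in {C}.
Condition 2 (every backdoor path blocked by {C}):
  P1: blocked at chain node C ∈ conditioning set.
  P2: blocked at collider Q (neither it nor any descendant is in the conditioning set).
  P3: blocked at collider Q (neither it nor any descendant is in the conditioning set).
  P4: blocked at collider Q (neither it nor any descendant is in the conditioning set).
  P5: blocked at collider Q (neither it nor any descendant is in the conditioning set).
  P6: blocked at collider Q (neither it nor any descendant is in the conditioning set).
{C} satisfies the backdoor criterion.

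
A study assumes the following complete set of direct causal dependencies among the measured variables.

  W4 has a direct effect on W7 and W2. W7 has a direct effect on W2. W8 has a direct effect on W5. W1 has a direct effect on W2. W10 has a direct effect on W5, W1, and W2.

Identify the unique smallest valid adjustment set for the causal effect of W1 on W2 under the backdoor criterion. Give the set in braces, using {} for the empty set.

{W10}

Variables eligible for adjustment (non-descendants of W1, excluding W1 and W2): {W10, W4, W5, W7, W8}.
Backdoor paths from W1 to W2:
  P1: W1 <- W10 -> W2
The empty set is not sufficient: P1 (W1 <- W10 -> W2) has no collider blocking it and no conditioned non-collider, so it is open.
Try {W10}:
  P1: blocked at fork node W10 ∈ conditioning set.
{W10} contains no descendant of W1 and blocks every backdoor path.
No other singleton works — e.g. {W8} leaves P1 open — so {W10} is the unique smallest valid adjustment set.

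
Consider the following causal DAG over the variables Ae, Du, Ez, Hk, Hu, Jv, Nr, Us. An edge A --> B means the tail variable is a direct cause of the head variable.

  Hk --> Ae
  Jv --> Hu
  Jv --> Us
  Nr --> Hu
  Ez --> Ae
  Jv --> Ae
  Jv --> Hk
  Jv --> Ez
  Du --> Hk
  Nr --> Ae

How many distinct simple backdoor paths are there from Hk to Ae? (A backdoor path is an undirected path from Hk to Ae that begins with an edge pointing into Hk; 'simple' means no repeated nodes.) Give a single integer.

3

A backdoor path from Hk to Ae is any simple undirected path whose first edge points into Hk (i.e. leaves Hk via a parent).
Parents of Hk: {Du, Jv}.
Enumerating:
  P1: Hk <- Jv -> Hu <- Nr -> Ae
  P2: Hk <- Jv -> Ez -> Ae
  P3: Hk <- Jv -> Ae
That exhausts the simple backdoor paths. Count: 3.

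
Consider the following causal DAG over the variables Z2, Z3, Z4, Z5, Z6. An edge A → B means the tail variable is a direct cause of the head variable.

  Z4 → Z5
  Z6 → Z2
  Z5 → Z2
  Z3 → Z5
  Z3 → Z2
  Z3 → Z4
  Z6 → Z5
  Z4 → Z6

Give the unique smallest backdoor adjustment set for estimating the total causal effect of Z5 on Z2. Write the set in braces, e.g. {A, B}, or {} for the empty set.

Variables eligible for adjustment (non-descendants of Z5, excluding Z5 and Z2): {Z3, Z4, Z6}.
Backdoor paths from Z5 to Z2:
  P1: Z5 <- Z3 -> Z4 -> Z6 -> Z2
  P2: Z5 <- Z3 -> Z2
  P3: Z5 <- Z4 <- Z3 -> Z2
  P4: Z5 <- Z4 -> Z6 -> Z2
  P5: Z5 <- Z6 <- Z4 <- Z3 -> Z2
  P6: Z5 <- Z6 -> Z2
The empty set is not sufficient: P1 (Z5 <- Z3 -> Z4 -> Z6 -> Z2) has no collider blocking it and no conditioned non-collider, so it is open.
Try {Z3, Z6}:
  P1: blocked at fork node Z3 ∈ conditioning set.
  P2: blocked at fork node Z3 ∈ conditioning set.
  P3: blocked at fork node Z3 ∈ conditioning set.
  P4: blocked at chain node Z6 ∈ conditioning set.
  P5: blocked at chain node Z6 ∈ conditioning set.
  P6: blocked at fork node Z6 ∈ conditioning set.
{Z3, Z6} contains no descendant of Z5 and blocks every backdoor path.
Every element of {Z3, Z6} is needed (dropping Z3 leaves P2 open; dropping Z6 leaves P4 open), so no proper subset is valid.
Among all size-2 subsets of the eligible variables, only {Z3, Z6} blocks every backdoor path, so it is the unique smallest valid adjustment set.

{Z3, Z6}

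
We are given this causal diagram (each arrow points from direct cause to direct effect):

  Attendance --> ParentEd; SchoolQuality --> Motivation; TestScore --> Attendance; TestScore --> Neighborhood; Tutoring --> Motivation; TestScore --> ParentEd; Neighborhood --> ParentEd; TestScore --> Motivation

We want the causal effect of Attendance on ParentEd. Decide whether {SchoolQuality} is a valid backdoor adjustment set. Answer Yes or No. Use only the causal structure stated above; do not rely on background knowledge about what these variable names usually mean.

No

Backdoor paths from Attendance to ParentEd (paths whose first edge points into Attendance):
  P1: Attendance <- TestScore -> Neighborhood -> ParentEd
  P2: Attendance <- TestScore -> ParentEd
Condition 1 (no descendant of Attendance in the set): holds — descendants of Attendance are {ParentEd}; none are in {SchoolQuality}.
Condition 2 (every backdoor path blocked by {SchoolQuality}):
  P1: open — no interior node is in the conditioning set.
  P2: open — no interior node is in the conditioning set.
{SchoolQuality} does not satisfy the backdoor criterion.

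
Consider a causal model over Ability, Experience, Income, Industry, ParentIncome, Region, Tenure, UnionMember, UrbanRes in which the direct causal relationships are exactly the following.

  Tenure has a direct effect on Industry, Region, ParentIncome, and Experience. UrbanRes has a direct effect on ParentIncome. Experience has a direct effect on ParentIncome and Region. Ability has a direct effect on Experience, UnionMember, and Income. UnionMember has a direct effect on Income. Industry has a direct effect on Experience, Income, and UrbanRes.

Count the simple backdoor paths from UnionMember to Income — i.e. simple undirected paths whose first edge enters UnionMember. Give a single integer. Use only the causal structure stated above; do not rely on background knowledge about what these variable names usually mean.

A backdoor path from UnionMember to Income is any simple undirected path whose first edge points into UnionMember (i.e. leaves UnionMember via a parent).
Parents of UnionMember: {Ability}.
Enumerating:
  P1: UnionMember <- Ability -> Experience <- Tenure -> Industry -> Income
  P2: UnionMember <- Ability -> Experience <- Tenure -> ParentIncome <- UrbanRes <- Industry -> Income
  P3: UnionMember <- Ability -> Experience <- Industry -> Income
  P4: UnionMember <- Ability -> Experience -> ParentIncome <- Tenure -> Industry -> Income
  P5: UnionMember <- Ability -> Experience -> ParentIncome <- UrbanRes <- Industry -> Income
  P6: UnionMember <- Ability -> Experience -> Region <- Tenure -> Industry -> Income
  P7: UnionMember <- Ability -> Experience -> Region <- Tenure -> ParentIncome <- UrbanRes <- Industry -> Income
  P8: UnionMember <- Ability -> Income
That exhausts the simple backdoor paths. Count: 8.

8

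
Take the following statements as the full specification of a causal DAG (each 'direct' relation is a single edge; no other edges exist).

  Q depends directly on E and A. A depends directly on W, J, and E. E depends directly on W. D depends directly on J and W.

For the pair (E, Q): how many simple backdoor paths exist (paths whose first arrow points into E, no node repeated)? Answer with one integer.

A backdoor path from E to Q is any simple undirected path whose first edge points into E (i.e. leaves E via a parent).
Parents of E: {W}.
Enumerating:
  P1: E <- W -> D <- J -> A -> Q
  P2: E <- W -> A -> Q
That exhausts the simple backdoor paths. Count: 2.

2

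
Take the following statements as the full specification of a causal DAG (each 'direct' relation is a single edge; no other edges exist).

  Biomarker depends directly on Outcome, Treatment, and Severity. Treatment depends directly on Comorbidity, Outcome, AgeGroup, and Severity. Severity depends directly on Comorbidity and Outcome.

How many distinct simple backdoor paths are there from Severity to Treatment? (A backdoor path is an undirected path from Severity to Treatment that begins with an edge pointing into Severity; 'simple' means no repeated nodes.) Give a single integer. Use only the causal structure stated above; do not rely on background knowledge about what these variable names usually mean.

3

A backdoor path from Severity to Treatment is any simple undirected path whose first edge points into Severity (i.e. leaves Severity via a parent).
Parents of Severity: {Comorbidity, Outcome}.
Enumerating:
  P1: Severity <- Comorbidity -> Treatment
  P2: Severity <- Outcome -> Treatment
  P3: Severity <- Outcome -> Biomarker <- Treatment
That exhausts the simple backdoor paths. Count: 3.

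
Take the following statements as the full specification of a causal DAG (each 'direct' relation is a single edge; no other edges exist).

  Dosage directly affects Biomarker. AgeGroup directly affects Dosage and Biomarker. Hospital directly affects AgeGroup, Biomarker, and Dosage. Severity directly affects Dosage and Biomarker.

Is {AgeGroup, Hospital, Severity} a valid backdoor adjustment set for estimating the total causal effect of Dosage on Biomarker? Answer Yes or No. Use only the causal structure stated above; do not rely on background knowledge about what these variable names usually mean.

Yes

Backdoor paths from Dosage to Biomarker (paths whose first edge points into Dosage):
  P1: Dosage <- Hospital -> AgeGroup -> Biomarker
  P2: Dosage <- Hospital -> Biomarker
  P3: Dosage <- AgeGroup <- Hospital -> Biomarker
  P4: Dosage <- AgeGroup -> Biomarker
  P5: Dosage <- Severity -> Biomarker
Condition 1 (no descendant of Dosage in the set): holds — descendants of Dosage are {Biomarker}; none are in {AgeGroup, Hospital, Severity}.
Condition 2 (every backdoor path blocked by {AgeGroup, Hospital, Severity}):
  P1: blocked at fork node Hospital ∈ conditioning set.
  P2: blocked at fork node Hospital ∈ conditioning set.
  P3: blocked at chain node AgeGroup ∈ conditioning set.
  P4: blocked at fork node AgeGroup ∈ conditioning set.
  P5: blocked at fork node Severity ∈ conditioning set.
{AgeGroup, Hospital, Severity} satisfies the backdoor criterion.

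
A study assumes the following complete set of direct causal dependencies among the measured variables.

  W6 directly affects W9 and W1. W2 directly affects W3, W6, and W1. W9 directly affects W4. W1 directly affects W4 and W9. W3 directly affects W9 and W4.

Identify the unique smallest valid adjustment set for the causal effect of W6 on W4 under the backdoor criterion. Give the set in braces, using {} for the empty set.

{W2}

Variables eligible for adjustment (non-descendants of W6, excluding W6 and W4): {W2, W3}.
Backdoor paths from W6 to W4:
  P1: W6 <- W2 -> W3 -> W9 <- W1 -> W4
  P2: W6 <- W2 -> W3 -> W9 -> W4
  P3: W6 <- W2 -> W3 -> W4
  P4: W6 <- W2 -> W1 -> W9 <- W3 -> W4
  P5: W6 <- W2 -> W1 -> W9 -> W4
  P6: W6 <- W2 -> W1 -> W4
The empty set is not sufficient: P2 (W6 <- W2 -> W3 -> W9 -> W4) has no collider blocking it and no conditioned non-collider, so it is open.
Try {W2}:
  P1: blocked at fork node W2 ∈ conditioning set.
  P2: blocked at fork node W2 ∈ conditioning set.
  P3: blocked at fork node W2 ∈ conditioning set.
  P4: blocked at fork node W2 ∈ conditioning set.
  P5: blocked at fork node W2 ∈ conditioning set.
  P6: blocked at fork node W2 ∈ conditioning set.
{W2} contains no descendant of W6 and blocks every backdoor path.
No other singleton works — e.g. {W3} leaves P5 open — so {W2} is the unique smallest valid adjustment set.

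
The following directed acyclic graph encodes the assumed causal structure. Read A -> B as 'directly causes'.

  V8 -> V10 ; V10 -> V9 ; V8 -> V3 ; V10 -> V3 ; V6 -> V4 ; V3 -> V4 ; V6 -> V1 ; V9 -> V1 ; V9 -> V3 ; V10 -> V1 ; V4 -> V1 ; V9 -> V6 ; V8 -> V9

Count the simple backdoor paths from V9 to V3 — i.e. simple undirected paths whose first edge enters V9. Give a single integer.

8

A backdoor path from V9 to V3 is any simple undirected path whose first edge points into V9 (i.e. leaves V9 via a parent).
Parents of V9: {V10, V8}.
Enumerating:
  P1: V9 <- V8 -> V10 -> V3
  P2: V9 <- V8 -> V10 -> V1 <- V6 -> V4 <- V3
  P3: V9 <- V8 -> V10 -> V1 <- V4 <- V3
  P4: V9 <- V8 -> V3
  P5: V9 <- V10 <- V8 -> V3
  P6: V9 <- V10 -> V3
  P7: V9 <- V10 -> V1 <- V6 -> V4 <- V3
  P8: V9 <- V10 -> V1 <- V4 <- V3
That exhausts the simple backdoor paths. Count: 8.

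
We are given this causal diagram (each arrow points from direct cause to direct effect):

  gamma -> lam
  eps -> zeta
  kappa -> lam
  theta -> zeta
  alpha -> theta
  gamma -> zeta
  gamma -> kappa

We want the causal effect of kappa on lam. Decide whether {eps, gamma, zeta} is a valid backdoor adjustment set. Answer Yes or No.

Yes

Backdoor paths from kappa to lam (paths whose first edge points into kappa):
  P1: kappa <- gamma -> lam
Condition 1 (no descendant of kappa in the set): holds — descendants of kappa are {lam}; none are in {eps, gamma, zeta}.
Condition 2 (every backdoor path blocked by {eps, gamma, zeta}):
  P1: blocked at fork node gamma ∈ conditioning set.
{eps, gamma, zeta} satisfies the backdoor criterion.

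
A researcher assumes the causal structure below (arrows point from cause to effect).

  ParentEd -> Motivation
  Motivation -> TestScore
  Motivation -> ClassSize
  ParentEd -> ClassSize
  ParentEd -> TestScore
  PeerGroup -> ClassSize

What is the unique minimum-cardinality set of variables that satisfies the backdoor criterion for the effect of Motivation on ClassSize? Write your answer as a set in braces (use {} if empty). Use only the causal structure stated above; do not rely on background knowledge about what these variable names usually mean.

Variables eligible for adjustment (non-descendants of Motivation, excluding Motivation and ClassSize): {ParentEd, PeerGroup}.
Backdoor paths from Motivation to ClassSize:
  P1: Motivation <- ParentEd -> ClassSize
The empty set is not sufficient: P1 (Motivation <- ParentEd -> ClassSize) has no collider blocking it and no conditioned non-collider, so it is open.
Try {ParentEd}:
  P1: blocked at fork node ParentEd ∈ conditioning set.
{ParentEd} contains no descendant of Motivation and blocks every backdoor path.
No other singleton works — e.g. {PeerGroup} leaves P1 open — so {ParentEd} is the unique smallest valid adjustment set.

{ParentEd}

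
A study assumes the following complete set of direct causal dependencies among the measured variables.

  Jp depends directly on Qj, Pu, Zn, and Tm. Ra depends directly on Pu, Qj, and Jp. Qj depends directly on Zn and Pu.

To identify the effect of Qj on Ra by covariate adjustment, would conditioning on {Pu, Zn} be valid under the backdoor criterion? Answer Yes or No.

Yes

Backdoor paths from Qj to Ra (paths whose first edge points into Qj):
  P1: Qj <- Zn -> Jp <- Pu -> Ra
  P2: Qj <- Zn -> Jp -> Ra
  P3: Qj <- Pu -> Jp -> Ra
  P4: Qj <- Pu -> Ra
Condition 1 (no descendant of Qj in the set): holds — descendants of Qj are {Jp, Ra}; none are in {Pu, Zn}.
Condition 2 (every backdoor path blocked by {Pu, Zn}):
  P1: blocked at fork node Zn ∈ conditioning set.
  P2: blocked at fork node Zn ∈ conditioning set.
  P3: blocked at fork node Pu ∈ conditioning set.
  P4: blocked at fork node Pu ∈ conditioning set.
{Pu, Zn} satisfies the backdoor criterion.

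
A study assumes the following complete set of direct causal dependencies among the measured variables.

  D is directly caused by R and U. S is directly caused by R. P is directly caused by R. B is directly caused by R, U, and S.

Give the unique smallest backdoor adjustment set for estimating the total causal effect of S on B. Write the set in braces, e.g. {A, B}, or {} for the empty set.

Variables eligible for adjustment (non-descendants of S, excluding S and B): {D, P, R, U}.
Backdoor paths from S to B:
  P1: S <- R -> B
  P2: S <- R -> D <- U -> B
The empty set is not sufficient: P1 (S <- R -> B) has no collider blocking it and no conditioned non-collider, so it is open.
Try {R}:
  P1: blocked at fork node R ∈ conditioning set.
  P2: blocked at fork node R ∈ conditioning set.
{R} contains no descendant of S and blocks every backdoor path.
No other singleton works — e.g. {U} leaves P1 open — so {R} is the unique smallest valid adjustment set.

{R}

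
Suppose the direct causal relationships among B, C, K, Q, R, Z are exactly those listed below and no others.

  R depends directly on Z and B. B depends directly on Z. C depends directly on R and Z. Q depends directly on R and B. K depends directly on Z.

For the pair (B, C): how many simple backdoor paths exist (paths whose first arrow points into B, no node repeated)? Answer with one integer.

A backdoor path from B to C is any simple undirected path whose first edge points into B (i.e. leaves B via a parent).
Parents of B: {Z}.
Enumerating:
  P1: B <- Z -> R -> C
  P2: B <- Z -> C
That exhausts the simple backdoor paths. Count: 2.

2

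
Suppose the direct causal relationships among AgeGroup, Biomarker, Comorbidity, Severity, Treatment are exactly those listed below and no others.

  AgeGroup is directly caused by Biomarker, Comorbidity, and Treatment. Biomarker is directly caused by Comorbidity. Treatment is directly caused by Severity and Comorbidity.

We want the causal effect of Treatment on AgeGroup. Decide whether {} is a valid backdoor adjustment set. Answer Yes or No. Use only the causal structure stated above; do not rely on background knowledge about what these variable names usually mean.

Backdoor paths from Treatment to AgeGroup (paths whose first edge points into Treatment):
  P1: Treatment <- Comorbidity -> Biomarker -> AgeGroup
  P2: Treatment <- Comorbidity -> AgeGroup
Condition 1 (no descendant of Treatment in the set): holds — descendants of Treatment are {AgeGroup}; none are in {}.
Condition 2 (every backdoor path blocked by {}):
  P1: open — no interior node is in the conditioning set.
  P2: open — no interior node is in the conditioning set.
{} does not satisfy the backdoor criterion.

No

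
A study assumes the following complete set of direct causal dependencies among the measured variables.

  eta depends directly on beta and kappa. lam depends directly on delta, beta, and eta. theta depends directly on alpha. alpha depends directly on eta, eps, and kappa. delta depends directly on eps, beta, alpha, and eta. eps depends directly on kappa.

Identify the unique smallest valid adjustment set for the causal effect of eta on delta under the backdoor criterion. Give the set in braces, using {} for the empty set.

{beta, kappa}

Variables eligible for adjustment (non-descendants of eta, excluding eta and delta): {beta, eps, kappa}.
Backdoor paths from eta to delta:
  P1: eta <- kappa -> eps -> alpha -> delta
  P2: eta <- kappa -> eps -> delta
  P3: eta <- kappa -> alpha <- eps -> delta
  P4: eta <- kappa -> alpha -> delta
  P5: eta <- beta -> delta
  P6: eta <- beta -> lam <- delta
The empty set is not sufficient: P1 (eta <- kappa -> eps -> alpha -> delta) has no collider blocking it and no conditioned non-collider, so it is open.
Try {beta, kappa}:
  P1: blocked at fork node kappa ∈ conditioning set.
  P2: blocked at fork node kappa ∈ conditioning set.
  P3: blocked at fork node kappa ∈ conditioning set.
  P4: blocked at fork node kappa ∈ conditioning set.
  P5: blocked at fork node beta ∈ conditioning set.
  P6: blocked at fork node beta ∈ conditioning set.
{beta, kappa} contains no descendant of eta and blocks every backdoor path.
Every element of {beta, kappa} is needed (dropping beta leaves P5 open; dropping kappa leaves P1 open), so no proper subset is valid.
Among all size-2 subsets of the eligible variables, only {beta, kappa} blocks every backdoor path, so it is the unique smallest valid adjustment set.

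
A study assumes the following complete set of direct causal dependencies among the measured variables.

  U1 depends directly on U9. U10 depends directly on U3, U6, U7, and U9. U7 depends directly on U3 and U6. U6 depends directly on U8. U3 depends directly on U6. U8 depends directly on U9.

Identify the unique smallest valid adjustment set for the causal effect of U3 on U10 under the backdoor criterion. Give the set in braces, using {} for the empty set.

{U6}

Variables eligible for adjustment (non-descendants of U3, excluding U3 and U10): {U1, U6, U8, U9}.
Backdoor paths from U3 to U10:
  P1: U3 <- U6 <- U8 <- U9 -> U10
  P2: U3 <- U6 -> U7 -> U10
  P3: U3 <- U6 -> U10
The empty set is not sufficient: P1 (U3 <- U6 <- U8 <- U9 -> U10) has no collider blocking it and no conditioned non-collider, so it is open.
Try {U6}:
  P1: blocked at chain node U6 ∈ conditioning set.
  P2: blocked at fork node U6 ∈ conditioning set.
  P3: blocked at fork node U6 ∈ conditioning set.
{U6} contains no descendant of U3 and blocks every backdoor path.
No other singleton works — e.g. {U9} leaves P2 open — so {U6} is the unique smallest valid adjustment set.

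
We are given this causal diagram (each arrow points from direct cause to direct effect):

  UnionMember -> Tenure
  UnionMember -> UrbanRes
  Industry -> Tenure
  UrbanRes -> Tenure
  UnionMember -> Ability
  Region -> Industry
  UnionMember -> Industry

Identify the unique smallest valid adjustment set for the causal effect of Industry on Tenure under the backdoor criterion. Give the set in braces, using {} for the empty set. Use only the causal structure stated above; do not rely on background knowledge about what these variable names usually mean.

{UnionMember}

Variables eligible for adjustment (non-descendants of Industry, excluding Industry and Tenure): {Ability, Region, UnionMember, UrbanRes}.
Backdoor paths from Industry to Tenure:
  P1: Industry <- UnionMember -> UrbanRes -> Tenure
  P2: Industry <- UnionMember -> Tenure
The empty set is not sufficient: P1 (Industry <- UnionMember -> UrbanRes -> Tenure) has no collider blocking it and no conditioned non-collider, so it is open.
Try {UnionMember}:
  P1: blocked at fork node UnionMember ∈ conditioning set.
  P2: blocked at fork node UnionMember ∈ conditioning set.
{UnionMember} contains no descendant of Industry and blocks every backdoor path.
No other singleton works — e.g. {Region} leaves P1 open — so {UnionMember} is the unique smallest valid adjustment set.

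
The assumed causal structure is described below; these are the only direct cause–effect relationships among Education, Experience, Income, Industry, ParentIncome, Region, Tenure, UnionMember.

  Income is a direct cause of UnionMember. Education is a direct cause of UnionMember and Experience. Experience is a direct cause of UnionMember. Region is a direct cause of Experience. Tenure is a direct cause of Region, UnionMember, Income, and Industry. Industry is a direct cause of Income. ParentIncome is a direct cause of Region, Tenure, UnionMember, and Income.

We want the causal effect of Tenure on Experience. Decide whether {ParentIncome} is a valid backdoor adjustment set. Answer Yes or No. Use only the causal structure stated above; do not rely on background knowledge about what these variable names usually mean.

Yes

Backdoor paths from Tenure to Experience (paths whose first edge points into Tenure):
  P1: Tenure <- ParentIncome -> Region -> Experience
  P2: Tenure <- ParentIncome -> Income -> UnionMember <- Education -> Experience
  P3: Tenure <- ParentIncome -> Income -> UnionMember <- Experience
  P4: Tenure <- ParentIncome -> UnionMember <- Education -> Experience
  P5: Tenure <- ParentIncome -> UnionMember <- Experience
Condition 1 (no descendant of Tenure in the set): holds — descendants of Tenure are {Experience, Income, Industry, Region, UnionMember}; none are in {ParentIncome}.
Condition 2 (every backdoor path blocked by {ParentIncome}):
  P1: blocked at fork node ParentIncome ∈ conditioning set.
  P2: blocked at fork node ParentIncome ∈ conditioning set.
  P3: blocked at fork node ParentIncome ∈ conditioning set.
  P4: blocked at fork node ParentIncome ∈ conditioning set.
  P5: blocked at fork node ParentIncome ∈ conditioning set.
{ParentIncome} satisfies the backdoor criterion.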